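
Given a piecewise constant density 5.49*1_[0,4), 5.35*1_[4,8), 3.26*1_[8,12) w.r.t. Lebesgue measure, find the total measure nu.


Integrate each piece of the Radon-Nikodym derivative:
Step 1: integral_0^4 5.49 dx = 5.49*(4-0) = 5.49*4 = 21.96
Step 2: integral_4^8 5.35 dx = 5.35*(8-4) = 5.35*4 = 21.4
Step 3: integral_8^12 3.26 dx = 3.26*(12-8) = 3.26*4 = 13.04
Total: 21.96 + 21.4 + 13.04 = 56.4


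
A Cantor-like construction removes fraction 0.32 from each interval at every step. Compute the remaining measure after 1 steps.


Step 1: At each step, fraction remaining = 1 - 0.32 = 0.68
Step 2: After 1 steps, measure = (0.68)^1
Step 3: Computing the power step by step:
  After step 1: 0.68
Result = 0.68


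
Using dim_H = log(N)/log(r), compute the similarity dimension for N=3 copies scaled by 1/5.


For a self-similar set with N copies scaled by 1/r:
dim_H = log(N)/log(r) = log(3)/log(5)
= 1.098612/1.609438
= 0.682606


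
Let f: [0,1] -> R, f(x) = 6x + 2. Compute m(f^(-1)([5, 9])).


f^(-1)([5, 9]) = {x : 5 <= 6x + 2 <= 9}
Solving: (5 - 2)/6 <= x <= (9 - 2)/6
= [0.5, 1.166667]
Intersecting with [0,1]: [0.5, 1]
Measure = 1 - 0.5 = 0.5


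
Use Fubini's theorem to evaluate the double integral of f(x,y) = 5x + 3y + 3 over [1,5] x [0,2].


By Fubini, integrate in x first, then y.
Step 1: Fix y, integrate over x in [1,5]:
  integral(5x + 3y + 3, x=1..5)
  = 5*(5^2 - 1^2)/2 + (3y + 3)*(5 - 1)
  = 60 + (3y + 3)*4
  = 60 + 12y + 12
  = 72 + 12y
Step 2: Integrate over y in [0,2]:
  integral(72 + 12y, y=0..2)
  = 72*2 + 12*(2^2 - 0^2)/2
  = 144 + 24
  = 168


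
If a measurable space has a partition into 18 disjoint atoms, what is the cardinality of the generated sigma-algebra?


Each element of the sigma-algebra is a union of some subset of the 18 atoms.
The number of such subsets is 2^18 = 262144.


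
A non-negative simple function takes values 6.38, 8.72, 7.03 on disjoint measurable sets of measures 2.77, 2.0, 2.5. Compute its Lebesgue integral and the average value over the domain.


Step 1: Integral = sum(value_i * measure_i)
= 6.38*2.77 + 8.72*2.0 + 7.03*2.5
= 17.6726 + 17.44 + 17.575
= 52.6876
Step 2: Total measure of domain = 2.77 + 2.0 + 2.5 = 7.27
Step 3: Average value = 52.6876 / 7.27 = 7.247263


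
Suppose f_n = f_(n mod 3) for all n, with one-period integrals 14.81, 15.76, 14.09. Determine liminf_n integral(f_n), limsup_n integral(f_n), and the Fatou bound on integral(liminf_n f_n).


The sequence (integral(f_n)) is periodic with period 3, repeating the values 14.81, 15.76, 14.09 indefinitely.
Step 1: For a periodic sequence, every tail (a_m, a_(m+1), ...) contains all 3 period values infinitely often.
Step 2: Hence inf of every tail = min of the period values = min(14.81, 15.76, 14.09) = 14.09.
        liminf_n integral(f_n) = sup over m of (inf of tail from m) = 14.09.
Step 3: Similarly sup of every tail = max of the period values = 15.76.
        limsup_n integral(f_n) = 15.76.
Step 4: Fatou's lemma: integral(liminf_n f_n) <= liminf_n integral(f_n) = 14.09.
        So the integral of the pointwise liminf is at most 14.09.


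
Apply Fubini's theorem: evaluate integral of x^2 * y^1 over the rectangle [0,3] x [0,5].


By Fubini's theorem, the double integral factors as a product of single integrals:
Step 1: integral_0^3 x^2 dx = [x^3/3] from 0 to 3
     = 3^3/3 = 9
Step 2: integral_0^5 y^1 dy = [y^2/2] from 0 to 5
     = 5^2/2 = 12.5
Step 3: Double integral = 9 * 12.5 = 112.5


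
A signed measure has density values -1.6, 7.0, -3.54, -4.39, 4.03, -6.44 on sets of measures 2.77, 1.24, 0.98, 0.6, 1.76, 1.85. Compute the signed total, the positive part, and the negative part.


Step 1: Compute signed measure on each set:
  Set 1: -1.6 * 2.77 = -4.432
  Set 2: 7.0 * 1.24 = 8.68
  Set 3: -3.54 * 0.98 = -3.4692
  Set 4: -4.39 * 0.6 = -2.634
  Set 5: 4.03 * 1.76 = 7.0928
  Set 6: -6.44 * 1.85 = -11.914
Step 2: Total signed measure = (-4.432) + (8.68) + (-3.4692) + (-2.634) + (7.0928) + (-11.914)
     = -6.6764
Step 3: Positive part mu+(X) = sum of positive contributions = 15.7728
Step 4: Negative part mu-(X) = |sum of negative contributions| = 22.4492


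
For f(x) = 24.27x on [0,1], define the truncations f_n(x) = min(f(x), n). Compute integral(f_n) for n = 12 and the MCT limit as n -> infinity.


f(x) = 24.27x on [0,1]; f_n(x) = min(24.27x, n). At n = 12:
Step 1: f(x) reaches 12 at x = 12/24.27 = 0.494438
Step 2: integral(f_12) = integral(24.27x, 0, 0.494438) + integral(12, 0.494438, 1)
       = 24.27*0.494438^2/2 + 12*(1 - 0.494438)
       = 2.966625 + 6.066749
       = 9.033375
Step 3: As n -> infinity, f_n increases to f, so by MCT integral(f_n) -> integral(f) = 24.27/2 = 12.135.
Convergence: integral(f_12) = 9.033375 -> 12.135 as n -> infinity


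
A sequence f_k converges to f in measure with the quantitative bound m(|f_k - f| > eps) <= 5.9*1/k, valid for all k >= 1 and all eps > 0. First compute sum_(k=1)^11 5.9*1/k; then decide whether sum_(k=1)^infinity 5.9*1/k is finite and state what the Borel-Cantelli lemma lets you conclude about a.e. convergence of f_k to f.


Step 1: List the terms 5.9*1/k for k = 1 to 11:
  k=1: 5.9
  k=2: 2.95
  k=3: 1.966667
  k=4: 1.475
  k=5: 1.18
  k=6: 0.983333
  k=7: 0.842857
  k=8: 0.7375
  k=9: 0.655556
  k=10: 0.59
  k=11: 0.536364
Step 2: Partial sum = 5.9 + 2.95 + 1.966667 + 1.475 + 1.18 + 0.983333 + 0.842857 + 0.7375 + 0.655556 + 0.59 + 0.536364
     = 17.817276
Step 3: The full series sum_(k>=1) 5.9*1/k diverges (harmonic series, p = 1; a nonzero constant multiple of a divergent series diverges).
Step 4: The (first) Borel-Cantelli lemma requires a summable sequence of measures, so it does not apply here;
        from this bound alone no conclusion about a.e. convergence can be drawn (convergence in measure still
        gives an a.e.-convergent subsequence, but not a.e. convergence of the whole sequence).
Conclusion: series diverges; Borel-Cantelli is inconclusive about a.e. convergence of f_k.


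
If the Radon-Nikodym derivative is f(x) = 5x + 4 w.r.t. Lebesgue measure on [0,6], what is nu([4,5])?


nu(A) = integral_A (dnu/dmu) dmu = integral_4^5 (5x + 4) dx
Step 1: Antiderivative F(x) = (5/2)x^2 + 4x
Step 2: F(5) = (5/2)*5^2 + 4*5 = 62.5 + 20 = 82.5
Step 3: F(4) = (5/2)*4^2 + 4*4 = 40 + 16 = 56
Step 4: nu([4,5]) = F(5) - F(4) = 82.5 - 56 = 26.5


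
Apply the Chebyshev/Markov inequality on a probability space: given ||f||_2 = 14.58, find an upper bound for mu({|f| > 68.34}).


Chebyshev/Markov inequality: mu(|f| > eps) <= (||f||_p / eps)^p
Step 1: ||f||_2 / eps = 14.58 / 68.34 = 0.213345
Step 2: Raise to power p = 2:
  (0.213345)^2 = 0.045516
Step 3: Therefore mu(|f| > 68.34) <= 0.045516


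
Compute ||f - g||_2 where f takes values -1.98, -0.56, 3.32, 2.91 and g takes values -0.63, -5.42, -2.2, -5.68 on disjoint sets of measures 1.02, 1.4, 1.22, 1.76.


Step 1: Compute differences f_i - g_i:
  -1.98 - -0.63 = -1.35
  -0.56 - -5.42 = 4.86
  3.32 - -2.2 = 5.52
  2.91 - -5.68 = 8.59
Step 2: Compute |diff|^2 * measure for each set:
  |-1.35|^2 * 1.02 = 1.8225 * 1.02 = 1.85895
  |4.86|^2 * 1.4 = 23.6196 * 1.4 = 33.06744
  |5.52|^2 * 1.22 = 30.4704 * 1.22 = 37.173888
  |8.59|^2 * 1.76 = 73.7881 * 1.76 = 129.867056
Step 3: Sum = 201.967334
Step 4: ||f-g||_2 = (201.967334)^(1/2) = 14.211521


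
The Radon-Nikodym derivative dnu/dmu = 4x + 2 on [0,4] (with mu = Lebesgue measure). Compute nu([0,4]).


nu(A) = integral_A (dnu/dmu) dmu = integral_0^4 (4x + 2) dx
Step 1: Antiderivative F(x) = (4/2)x^2 + 2x
Step 2: F(4) = (4/2)*4^2 + 2*4 = 32 + 8 = 40
Step 3: F(0) = (4/2)*0^2 + 2*0 = 0.0 + 0 = 0.0
Step 4: nu([0,4]) = F(4) - F(0) = 40 - 0.0 = 40


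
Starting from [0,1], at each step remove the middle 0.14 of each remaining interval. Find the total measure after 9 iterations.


Step 1: At each step, fraction remaining = 1 - 0.14 = 0.86
Step 2: After 9 steps, measure = (0.86)^9
Result = 0.257327


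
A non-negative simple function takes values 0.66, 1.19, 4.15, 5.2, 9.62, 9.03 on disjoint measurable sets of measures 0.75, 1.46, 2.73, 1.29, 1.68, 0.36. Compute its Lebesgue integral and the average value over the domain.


Step 1: Integral = sum(value_i * measure_i)
= 0.66*0.75 + 1.19*1.46 + 4.15*2.73 + 5.2*1.29 + 9.62*1.68 + 9.03*0.36
= 0.495 + 1.7374 + 11.3295 + 6.708 + 16.1616 + 3.2508
= 39.6823
Step 2: Total measure of domain = 0.75 + 1.46 + 2.73 + 1.29 + 1.68 + 0.36 = 8.27
Step 3: Average value = 39.6823 / 8.27 = 4.798343


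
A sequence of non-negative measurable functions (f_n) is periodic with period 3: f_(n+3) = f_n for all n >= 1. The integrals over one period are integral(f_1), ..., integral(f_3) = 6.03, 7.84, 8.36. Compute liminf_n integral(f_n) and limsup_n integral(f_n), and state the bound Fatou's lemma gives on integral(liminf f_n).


The sequence (integral(f_n)) is periodic with period 3, repeating the values 6.03, 7.84, 8.36 indefinitely.
Step 1: For a periodic sequence, every tail (a_m, a_(m+1), ...) contains all 3 period values infinitely often.
Step 2: Hence inf of every tail = min of the period values = min(6.03, 7.84, 8.36) = 6.03.
        liminf_n integral(f_n) = sup over m of (inf of tail from m) = 6.03.
Step 3: Similarly sup of every tail = max of the period values = 8.36.
        limsup_n integral(f_n) = 8.36.
Step 4: Fatou's lemma: integral(liminf_n f_n) <= liminf_n integral(f_n) = 6.03.
        So the integral of the pointwise liminf is at most 6.03.


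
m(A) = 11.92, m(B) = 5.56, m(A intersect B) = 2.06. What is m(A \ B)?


m(A \ B) = m(A) - m(A n B)
= 11.92 - 2.06
= 9.86


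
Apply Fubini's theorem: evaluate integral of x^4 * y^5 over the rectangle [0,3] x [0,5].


By Fubini's theorem, the double integral factors as a product of single integrals:
Step 1: integral_0^3 x^4 dx = [x^5/5] from 0 to 3
     = 3^5/5 = 48.6
Step 2: integral_0^5 y^5 dy = [y^6/6] from 0 to 5
     = 5^6/6 = 2604.166667
Step 3: Double integral = 48.6 * 2604.166667 = 126562.5


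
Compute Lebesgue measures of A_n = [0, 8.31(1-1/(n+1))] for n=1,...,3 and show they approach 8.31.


By continuity of measure from below: if A_n increases to A, then m(A_n) -> m(A).
Here A = [0, 8.31], so m(A) = 8.31
Step 1: a_1 = 8.31*(1 - 1/2) = 4.155, m(A_1) = 4.155
Step 2: a_2 = 8.31*(1 - 1/3) = 5.54, m(A_2) = 5.54
Step 3: a_3 = 8.31*(1 - 1/4) = 6.2325, m(A_3) = 6.2325
Limit: m(A_n) -> m([0,8.31]) = 8.31


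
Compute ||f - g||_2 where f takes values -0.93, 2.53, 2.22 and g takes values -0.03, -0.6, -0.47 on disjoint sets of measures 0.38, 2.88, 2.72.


Step 1: Compute differences f_i - g_i:
  -0.93 - -0.03 = -0.9
  2.53 - -0.6 = 3.13
  2.22 - -0.47 = 2.69
Step 2: Compute |diff|^2 * measure for each set:
  |-0.9|^2 * 0.38 = 0.81 * 0.38 = 0.3078
  |3.13|^2 * 2.88 = 9.7969 * 2.88 = 28.215072
  |2.69|^2 * 2.72 = 7.2361 * 2.72 = 19.682192
Step 3: Sum = 48.205064
Step 4: ||f-g||_2 = (48.205064)^(1/2) = 6.942987


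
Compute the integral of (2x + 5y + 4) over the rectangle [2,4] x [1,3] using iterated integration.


By Fubini, integrate in x first, then y.
Step 1: Fix y, integrate over x in [2,4]:
  integral(2x + 5y + 4, x=2..4)
  = 2*(4^2 - 2^2)/2 + (5y + 4)*(4 - 2)
  = 12 + (5y + 4)*2
  = 12 + 10y + 8
  = 20 + 10y
Step 2: Integrate over y in [1,3]:
  integral(20 + 10y, y=1..3)
  = 20*2 + 10*(3^2 - 1^2)/2
  = 40 + 40
  = 80


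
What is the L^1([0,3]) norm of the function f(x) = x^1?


Step 1: ||f||_1 = (integral_0^3 |x^1|^1 dx)^(1/1)
     = (integral_0^3 x^1 dx)^(1/1)
Step 2: integral_0^3 x^1 dx = [x^2/(2)] from 0 to 3 = 3^2/2
     = 9/2 = 4.5
Step 3: ||f||_1 = (4.5)^(1/1) = 4.5


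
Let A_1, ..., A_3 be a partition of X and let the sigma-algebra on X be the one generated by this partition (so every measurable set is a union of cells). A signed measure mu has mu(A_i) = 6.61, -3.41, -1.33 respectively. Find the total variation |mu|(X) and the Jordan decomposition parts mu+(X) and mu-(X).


Step 1: Every measurable set is a union of atoms (the cells / points), so a Hahn decomposition is
  obtained by grouping atoms by sign: P = union of atoms with mu > 0, N = union of the remaining atoms.
  Atoms in P (indices): 1;  atoms in N (indices): 2, 3
  Positive values: 6.61
  Negative values: -3.41, -1.33
Step 2: mu+(X) = mu(P) = sum of positive atom values = 6.61
Step 3: mu-(X) = -mu(N) = sum of |negative atom values| = 4.74
Step 4: |mu|(X) = mu+(X) + mu-(X) = 6.61 + 4.74 = 11.35


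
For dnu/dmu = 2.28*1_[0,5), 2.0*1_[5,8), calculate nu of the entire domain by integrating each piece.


Integrate each piece of the Radon-Nikodym derivative:
Step 1: integral_0^5 2.28 dx = 2.28*(5-0) = 2.28*5 = 11.4
Step 2: integral_5^8 2.0 dx = 2.0*(8-5) = 2.0*3 = 6
Total: 11.4 + 6 = 17.4


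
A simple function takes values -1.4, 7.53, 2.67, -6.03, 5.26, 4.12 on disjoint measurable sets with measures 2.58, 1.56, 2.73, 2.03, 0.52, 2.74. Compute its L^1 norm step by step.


Step 1: Compute |f_i|^1 for each value:
  |-1.4|^1 = 1.4
  |7.53|^1 = 7.53
  |2.67|^1 = 2.67
  |-6.03|^1 = 6.03
  |5.26|^1 = 5.26
  |4.12|^1 = 4.12
Step 2: Multiply by measures and sum:
  1.4 * 2.58 = 3.612
  7.53 * 1.56 = 11.7468
  2.67 * 2.73 = 7.2891
  6.03 * 2.03 = 12.2409
  5.26 * 0.52 = 2.7352
  4.12 * 2.74 = 11.2888
Sum = 3.612 + 11.7468 + 7.2891 + 12.2409 + 2.7352 + 11.2888 = 48.9128
Step 3: Take the p-th root:
||f||_1 = (48.9128)^(1/1) = 48.9128


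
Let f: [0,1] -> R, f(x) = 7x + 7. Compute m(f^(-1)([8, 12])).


f^(-1)([8, 12]) = {x : 8 <= 7x + 7 <= 12}
Solving: (8 - 7)/7 <= x <= (12 - 7)/7
= [0.142857, 0.714286]
Intersecting with [0,1]: [0.142857, 0.714286]
Measure = 0.714286 - 0.142857 = 0.571429


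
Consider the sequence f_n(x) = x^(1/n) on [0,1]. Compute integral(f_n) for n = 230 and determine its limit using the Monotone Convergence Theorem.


At n = 230: f_230(x) = x^(1/230).
Step 1: integral(x^(1/230), 0, 1) = [x^(1/230+1) / (1/230+1)] from 0 to 1
     = 1 / (1/230 + 1) = 1 / ((230+1)/230) = 230/(230+1)
     = 230/231 = 0.995671
Step 2: As n -> infinity, f_n(x) = x^(1/n) -> 1 for x in (0,1], and f_n is increasing in n.
By MCT, lim_n integral(f_n) = integral(lim_n f_n) = integral(1, 0, 1) = 1.
Step 3: Verify convergence: 230/231 = 0.995671 -> 1


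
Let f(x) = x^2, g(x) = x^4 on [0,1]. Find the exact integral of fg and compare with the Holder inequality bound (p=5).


Step 1: Exact integral of f*g = integral(x^6, 0, 1) = 1/7
     = 0.142857
Step 2: Holder bound with p=5, q=1.25:
  ||f||_p = (integral x^10 dx)^(1/5) = (1/11)^(1/5) = 0.619044
  ||g||_q = (integral x^5 dx)^(1/1.25) = (1/6)^(1/1.25) = 0.238495
Step 3: Holder bound = ||f||_p * ||g||_q = 0.619044 * 0.238495 = 0.147639
Verification: 0.142857 <= 0.147639 (Holder holds)


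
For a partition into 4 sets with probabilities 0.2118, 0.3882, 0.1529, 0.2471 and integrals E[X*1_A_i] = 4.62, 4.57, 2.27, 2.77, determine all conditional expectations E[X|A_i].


For each cell A_i: E[X|A_i] = E[X*1_A_i] / P(A_i)
Step 1: E[X|A_1] = 4.62 / 0.2118 = 21.813031
Step 2: E[X|A_2] = 4.57 / 0.3882 = 11.772282
Step 3: E[X|A_3] = 2.27 / 0.1529 = 14.846305
Step 4: E[X|A_4] = 2.77 / 0.2471 = 11.210036
Verification: E[X] = sum E[X*1_A_i] = 4.62 + 4.57 + 2.27 + 2.77 = 14.23


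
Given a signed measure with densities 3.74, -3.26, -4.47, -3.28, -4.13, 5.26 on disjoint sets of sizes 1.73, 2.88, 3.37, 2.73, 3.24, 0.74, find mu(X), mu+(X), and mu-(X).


Step 1: Compute signed measure on each set:
  Set 1: 3.74 * 1.73 = 6.4702
  Set 2: -3.26 * 2.88 = -9.3888
  Set 3: -4.47 * 3.37 = -15.0639
  Set 4: -3.28 * 2.73 = -8.9544
  Set 5: -4.13 * 3.24 = -13.3812
  Set 6: 5.26 * 0.74 = 3.8924
Step 2: Total signed measure = (6.4702) + (-9.3888) + (-15.0639) + (-8.9544) + (-13.3812) + (3.8924)
     = -36.4257
Step 3: Positive part mu+(X) = sum of positive contributions = 10.3626
Step 4: Negative part mu-(X) = |sum of negative contributions| = 46.7883


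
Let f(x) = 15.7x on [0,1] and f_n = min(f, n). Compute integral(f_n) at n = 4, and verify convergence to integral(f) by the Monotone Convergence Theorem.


f(x) = 15.7x on [0,1]; f_n(x) = min(15.7x, n). At n = 4:
Step 1: f(x) reaches 4 at x = 4/15.7 = 0.254777
Step 2: integral(f_4) = integral(15.7x, 0, 0.254777) + integral(4, 0.254777, 1)
       = 15.7*0.254777^2/2 + 4*(1 - 0.254777)
       = 0.509554 + 2.980892
       = 3.490446
Step 3: As n -> infinity, f_n increases to f, so by MCT integral(f_n) -> integral(f) = 15.7/2 = 7.85.
Convergence: integral(f_4) = 3.490446 -> 7.85 as n -> infinity


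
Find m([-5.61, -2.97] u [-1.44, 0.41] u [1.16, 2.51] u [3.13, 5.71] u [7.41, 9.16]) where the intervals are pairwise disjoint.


For pairwise disjoint intervals, m(union) = sum of lengths.
= (-2.97 - -5.61) + (0.41 - -1.44) + (2.51 - 1.16) + (5.71 - 3.13) + (9.16 - 7.41)
= 2.64 + 1.85 + 1.35 + 2.58 + 1.75
= 10.17


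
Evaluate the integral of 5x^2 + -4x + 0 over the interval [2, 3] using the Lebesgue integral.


The Lebesgue integral of a Riemann-integrable function agrees with the Riemann integral.
Antiderivative F(x) = (5/3)x^3 + (-4/2)x^2 + 0x
F(3) = (5/3)*3^3 + (-4/2)*3^2 + 0*3
     = (5/3)*27 + (-4/2)*9 + 0*3
     = 45 + -18 + 0
     = 27
F(2) = 5.333333
Integral = F(3) - F(2) = 27 - 5.333333 = 21.666667


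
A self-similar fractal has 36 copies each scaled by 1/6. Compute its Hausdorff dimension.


For a self-similar set with N copies scaled by 1/r:
dim_H = log(N)/log(r) = log(36)/log(6)
= 3.583519/1.791759
= 2


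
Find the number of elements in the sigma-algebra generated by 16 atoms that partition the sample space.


Each element of the sigma-algebra is a union of some subset of the 16 atoms.
The number of such subsets is 2^16 = 65536.


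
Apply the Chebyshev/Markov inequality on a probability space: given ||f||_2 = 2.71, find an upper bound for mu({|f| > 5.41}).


Chebyshev/Markov inequality: mu(|f| > eps) <= (||f||_p / eps)^p
Step 1: ||f||_2 / eps = 2.71 / 5.41 = 0.500924
Step 2: Raise to power p = 2:
  (0.500924)^2 = 0.250925
Step 3: Therefore mu(|f| > 5.41) <= 0.250925


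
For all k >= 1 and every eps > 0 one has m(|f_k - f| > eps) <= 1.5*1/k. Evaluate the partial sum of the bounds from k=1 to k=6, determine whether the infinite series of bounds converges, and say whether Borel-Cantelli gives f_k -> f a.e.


Step 1: List the terms 1.5*1/k for k = 1 to 6:
  k=1: 1.5
  k=2: 0.75
  k=3: 0.5
  k=4: 0.375
  k=5: 0.3
  k=6: 0.25
Step 2: Partial sum = 1.5 + 0.75 + 0.5 + 0.375 + 0.3 + 0.25
     = 3.675
Step 3: The full series sum_(k>=1) 1.5*1/k diverges (harmonic series, p = 1; a nonzero constant multiple of a divergent series diverges).
Step 4: The (first) Borel-Cantelli lemma requires a summable sequence of measures, so it does not apply here;
        from this bound alone no conclusion about a.e. convergence can be drawn (convergence in measure still
        gives an a.e.-convergent subsequence, but not a.e. convergence of the whole sequence).
Conclusion: series diverges; Borel-Cantelli is inconclusive about a.e. convergence of f_k.


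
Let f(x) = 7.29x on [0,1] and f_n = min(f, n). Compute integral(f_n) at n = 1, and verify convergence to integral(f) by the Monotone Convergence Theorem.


f(x) = 7.29x on [0,1]; f_n(x) = min(7.29x, n). At n = 1:
Step 1: f(x) reaches 1 at x = 1/7.29 = 0.137174
Step 2: integral(f_1) = integral(7.29x, 0, 0.137174) + integral(1, 0.137174, 1)
       = 7.29*0.137174^2/2 + 1*(1 - 0.137174)
       = 0.068587 + 0.862826
       = 0.931413
Step 3: As n -> infinity, f_n increases to f, so by MCT integral(f_n) -> integral(f) = 7.29/2 = 3.645.
Convergence: integral(f_1) = 0.931413 -> 3.645 as n -> infinity


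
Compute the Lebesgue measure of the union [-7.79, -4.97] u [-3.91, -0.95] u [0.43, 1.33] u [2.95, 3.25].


For pairwise disjoint intervals, m(union) = sum of lengths.
= (-4.97 - -7.79) + (-0.95 - -3.91) + (1.33 - 0.43) + (3.25 - 2.95)
= 2.82 + 2.96 + 0.9 + 0.3
= 6.98


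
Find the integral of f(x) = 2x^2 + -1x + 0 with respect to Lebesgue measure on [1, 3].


The Lebesgue integral of a Riemann-integrable function agrees with the Riemann integral.
Antiderivative F(x) = (2/3)x^3 + (-1/2)x^2 + 0x
F(3) = (2/3)*3^3 + (-1/2)*3^2 + 0*3
     = (2/3)*27 + (-1/2)*9 + 0*3
     = 18 + -4.5 + 0
     = 13.5
F(1) = 0.166667
Integral = F(3) - F(1) = 13.5 - 0.166667 = 13.333333


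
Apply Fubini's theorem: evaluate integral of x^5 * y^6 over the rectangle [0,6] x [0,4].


By Fubini's theorem, the double integral factors as a product of single integrals:
Step 1: integral_0^6 x^5 dx = [x^6/6] from 0 to 6
     = 6^6/6 = 7776
Step 2: integral_0^4 y^6 dy = [y^7/7] from 0 to 4
     = 4^7/7 = 2340.571429
Step 3: Double integral = 7776 * 2340.571429 = 1.820028e+07


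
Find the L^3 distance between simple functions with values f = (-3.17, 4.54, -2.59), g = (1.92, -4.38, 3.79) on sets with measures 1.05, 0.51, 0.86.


Step 1: Compute differences f_i - g_i:
  -3.17 - 1.92 = -5.09
  4.54 - -4.38 = 8.92
  -2.59 - 3.79 = -6.38
Step 2: Compute |diff|^3 * measure for each set:
  |-5.09|^3 * 1.05 = 131.872229 * 1.05 = 138.46584
  |8.92|^3 * 0.51 = 709.732288 * 0.51 = 361.963467
  |-6.38|^3 * 0.86 = 259.694072 * 0.86 = 223.336902
Step 3: Sum = 723.766209
Step 4: ||f-g||_3 = (723.766209)^(1/3) = 8.97841


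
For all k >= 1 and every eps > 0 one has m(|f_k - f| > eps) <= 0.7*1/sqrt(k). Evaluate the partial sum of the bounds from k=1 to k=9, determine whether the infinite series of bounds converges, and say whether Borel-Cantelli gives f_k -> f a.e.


Step 1: List the terms 0.7*1/sqrt(k) for k = 1 to 9:
  k=1: 0.7
  k=2: 0.494975
  k=3: 0.404145
  k=4: 0.35
  k=5: 0.31305
  k=6: 0.285774
  k=7: 0.264575
  k=8: 0.247487
  k=9: 0.233333
Step 2: Partial sum = 0.7 + 0.494975 + 0.404145 + 0.35 + 0.31305 + 0.285774 + 0.264575 + 0.247487 + 0.233333
     = 3.293339
Step 3: The full series sum_(k>=1) 0.7*1/sqrt(k) diverges (p-series with p = 1/2 <= 1; a nonzero constant multiple of a divergent series diverges).
Step 4: The (first) Borel-Cantelli lemma requires a summable sequence of measures, so it does not apply here;
        from this bound alone no conclusion about a.e. convergence can be drawn (convergence in measure still
        gives an a.e.-convergent subsequence, but not a.e. convergence of the whole sequence).
Conclusion: series diverges; Borel-Cantelli is inconclusive about a.e. convergence of f_k.


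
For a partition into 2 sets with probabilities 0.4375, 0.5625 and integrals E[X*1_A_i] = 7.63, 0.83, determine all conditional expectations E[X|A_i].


For each cell A_i: E[X|A_i] = E[X*1_A_i] / P(A_i)
Step 1: E[X|A_1] = 7.63 / 0.4375 = 17.44
Step 2: E[X|A_2] = 0.83 / 0.5625 = 1.475556
Verification: E[X] = sum E[X*1_A_i] = 7.63 + 0.83 = 8.46


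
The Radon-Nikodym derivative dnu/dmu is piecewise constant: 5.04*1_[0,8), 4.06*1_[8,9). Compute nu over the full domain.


Integrate each piece of the Radon-Nikodym derivative:
Step 1: integral_0^8 5.04 dx = 5.04*(8-0) = 5.04*8 = 40.32
Step 2: integral_8^9 4.06 dx = 4.06*(9-8) = 4.06*1 = 4.06
Total: 40.32 + 4.06 = 44.38


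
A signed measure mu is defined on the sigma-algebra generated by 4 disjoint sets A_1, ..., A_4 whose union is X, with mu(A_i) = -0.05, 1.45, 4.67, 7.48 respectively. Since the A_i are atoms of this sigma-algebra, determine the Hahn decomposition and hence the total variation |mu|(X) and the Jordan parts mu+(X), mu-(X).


Step 1: Every measurable set is a union of atoms (the cells / points), so a Hahn decomposition is
  obtained by grouping atoms by sign: P = union of atoms with mu > 0, N = union of the remaining atoms.
  Atoms in P (indices): 2, 3, 4;  atoms in N (indices): 1
  Positive values: 1.45, 4.67, 7.48
  Negative values: -0.05
Step 2: mu+(X) = mu(P) = sum of positive atom values = 13.6
Step 3: mu-(X) = -mu(N) = sum of |negative atom values| = 0.05
Step 4: |mu|(X) = mu+(X) + mu-(X) = 13.6 + 0.05 = 13.65


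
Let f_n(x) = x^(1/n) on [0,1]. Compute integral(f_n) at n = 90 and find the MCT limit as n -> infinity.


At n = 90: f_90(x) = x^(1/90).
Step 1: integral(x^(1/90), 0, 1) = [x^(1/90+1) / (1/90+1)] from 0 to 1
     = 1 / (1/90 + 1) = 1 / ((90+1)/90) = 90/(90+1)
     = 90/91 = 0.989011
Step 2: As n -> infinity, f_n(x) = x^(1/n) -> 1 for x in (0,1], and f_n is increasing in n.
By MCT, lim_n integral(f_n) = integral(lim_n f_n) = integral(1, 0, 1) = 1.
Step 3: Verify convergence: 90/91 = 0.989011 -> 1


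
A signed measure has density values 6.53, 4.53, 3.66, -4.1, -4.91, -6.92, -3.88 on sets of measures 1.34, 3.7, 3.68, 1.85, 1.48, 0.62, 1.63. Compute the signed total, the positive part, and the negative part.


Step 1: Compute signed measure on each set:
  Set 1: 6.53 * 1.34 = 8.7502
  Set 2: 4.53 * 3.7 = 16.761
  Set 3: 3.66 * 3.68 = 13.4688
  Set 4: -4.1 * 1.85 = -7.585
  Set 5: -4.91 * 1.48 = -7.2668
  Set 6: -6.92 * 0.62 = -4.2904
  Set 7: -3.88 * 1.63 = -6.3244
Step 2: Total signed measure = (8.7502) + (16.761) + (13.4688) + (-7.585) + (-7.2668) + (-4.2904) + (-6.3244)
     = 13.5134
Step 3: Positive part mu+(X) = sum of positive contributions = 38.98
Step 4: Negative part mu-(X) = |sum of negative contributions| = 25.4666


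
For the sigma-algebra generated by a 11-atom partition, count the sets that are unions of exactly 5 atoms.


Each element of F is a union of some subset of the 11 atoms.
Elements that are unions of exactly 5 atoms correspond to 5-element subsets of the 11 atoms.
Count = C(11, 5) = 11! / (5! * 6!) = 462.


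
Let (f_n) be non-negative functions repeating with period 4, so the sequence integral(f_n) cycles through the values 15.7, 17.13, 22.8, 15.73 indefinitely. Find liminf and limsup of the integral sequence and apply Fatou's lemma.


The sequence (integral(f_n)) is periodic with period 4, repeating the values 15.7, 17.13, 22.8, 15.73 indefinitely.
Step 1: For a periodic sequence, every tail (a_m, a_(m+1), ...) contains all 4 period values infinitely often.
Step 2: Hence inf of every tail = min of the period values = min(15.7, 17.13, 22.8, 15.73) = 15.7.
        liminf_n integral(f_n) = sup over m of (inf of tail from m) = 15.7.
Step 3: Similarly sup of every tail = max of the period values = 22.8.
        limsup_n integral(f_n) = 22.8.
Step 4: Fatou's lemma: integral(liminf_n f_n) <= liminf_n integral(f_n) = 15.7.
        So the integral of the pointwise liminf is at most 15.7.


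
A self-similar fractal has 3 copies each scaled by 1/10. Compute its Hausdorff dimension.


For a self-similar set with N copies scaled by 1/r:
dim_H = log(N)/log(r) = log(3)/log(10)
= 1.098612/2.302585
= 0.477121


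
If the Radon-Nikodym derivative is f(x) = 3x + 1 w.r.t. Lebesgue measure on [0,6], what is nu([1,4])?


nu(A) = integral_A (dnu/dmu) dmu = integral_1^4 (3x + 1) dx
Step 1: Antiderivative F(x) = (3/2)x^2 + 1x
Step 2: F(4) = (3/2)*4^2 + 1*4 = 24 + 4 = 28
Step 3: F(1) = (3/2)*1^2 + 1*1 = 1.5 + 1 = 2.5
Step 4: nu([1,4]) = F(4) - F(1) = 28 - 2.5 = 25.5


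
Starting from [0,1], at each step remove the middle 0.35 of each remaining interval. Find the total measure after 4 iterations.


Step 1: At each step, fraction remaining = 1 - 0.35 = 0.65
Step 2: After 4 steps, measure = (0.65)^4
Step 3: Computing the power step by step:
  After step 1: 0.65
  After step 2: 0.4225
  After step 3: 0.274625
  After step 4: 0.178506
Result = 0.178506


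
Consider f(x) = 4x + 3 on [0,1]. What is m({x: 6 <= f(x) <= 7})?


f^(-1)([6, 7]) = {x : 6 <= 4x + 3 <= 7}
Solving: (6 - 3)/4 <= x <= (7 - 3)/4
= [0.75, 1]
Intersecting with [0,1]: [0.75, 1]
Measure = 1 - 0.75 = 0.25


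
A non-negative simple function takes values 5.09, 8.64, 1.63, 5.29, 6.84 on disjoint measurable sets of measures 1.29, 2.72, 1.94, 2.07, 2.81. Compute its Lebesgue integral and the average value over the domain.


Step 1: Integral = sum(value_i * measure_i)
= 5.09*1.29 + 8.64*2.72 + 1.63*1.94 + 5.29*2.07 + 6.84*2.81
= 6.5661 + 23.5008 + 3.1622 + 10.9503 + 19.2204
= 63.3998
Step 2: Total measure of domain = 1.29 + 2.72 + 1.94 + 2.07 + 2.81 = 10.83
Step 3: Average value = 63.3998 / 10.83 = 5.85409


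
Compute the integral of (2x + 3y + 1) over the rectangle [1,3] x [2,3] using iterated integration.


By Fubini, integrate in x first, then y.
Step 1: Fix y, integrate over x in [1,3]:
  integral(2x + 3y + 1, x=1..3)
  = 2*(3^2 - 1^2)/2 + (3y + 1)*(3 - 1)
  = 8 + (3y + 1)*2
  = 8 + 6y + 2
  = 10 + 6y
Step 2: Integrate over y in [2,3]:
  integral(10 + 6y, y=2..3)
  = 10*1 + 6*(3^2 - 2^2)/2
  = 10 + 15
  = 25


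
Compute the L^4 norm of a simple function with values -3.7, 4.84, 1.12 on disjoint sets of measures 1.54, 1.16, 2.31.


Step 1: Compute |f_i|^4 for each value:
  |-3.7|^4 = 187.4161
  |4.84|^4 = 548.758735
  |1.12|^4 = 1.573519
Step 2: Multiply by measures and sum:
  187.4161 * 1.54 = 288.620794
  548.758735 * 1.16 = 636.560133
  1.573519 * 2.31 = 3.63483
Sum = 288.620794 + 636.560133 + 3.63483 = 928.815757
Step 3: Take the p-th root:
||f||_4 = (928.815757)^(1/4) = 5.520551


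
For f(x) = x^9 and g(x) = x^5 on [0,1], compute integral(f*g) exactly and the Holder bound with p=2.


Step 1: Exact integral of f*g = integral(x^14, 0, 1) = 1/15
     = 0.066667
Step 2: Holder bound with p=2, q=2:
  ||f||_p = (integral x^18 dx)^(1/2) = (1/19)^(1/2) = 0.229416
  ||g||_q = (integral x^10 dx)^(1/2) = (1/11)^(1/2) = 0.301511
Step 3: Holder bound = ||f||_p * ||g||_q = 0.229416 * 0.301511 = 0.069171
Verification: 0.066667 <= 0.069171 (Holder holds)


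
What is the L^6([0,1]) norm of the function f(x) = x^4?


Step 1: ||f||_6 = (integral_0^1 |x^4|^6 dx)^(1/6)
     = (integral_0^1 x^24 dx)^(1/6)
Step 2: integral_0^1 x^24 dx = [x^25/(25)] from 0 to 1 = 1^25/25
     = 1/25 = 0.04
Step 3: ||f||_6 = (0.04)^(1/6) = 0.584804


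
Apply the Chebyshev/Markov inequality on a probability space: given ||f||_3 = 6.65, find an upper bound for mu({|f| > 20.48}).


Chebyshev/Markov inequality: mu(|f| > eps) <= (||f||_p / eps)^p
Step 1: ||f||_3 / eps = 6.65 / 20.48 = 0.324707
Step 2: Raise to power p = 3:
  (0.324707)^3 = 0.034235
Step 3: Therefore mu(|f| > 20.48) <= 0.034235


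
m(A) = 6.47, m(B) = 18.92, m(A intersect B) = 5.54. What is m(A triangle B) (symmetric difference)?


m(A Delta B) = m(A) + m(B) - 2*m(A n B)
= 6.47 + 18.92 - 2*5.54
= 6.47 + 18.92 - 11.08
= 14.31


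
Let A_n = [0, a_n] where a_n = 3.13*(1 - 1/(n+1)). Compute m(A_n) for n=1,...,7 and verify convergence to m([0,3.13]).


By continuity of measure from below: if A_n increases to A, then m(A_n) -> m(A).
Here A = [0, 3.13], so m(A) = 3.13
Step 1: a_1 = 3.13*(1 - 1/2) = 1.565, m(A_1) = 1.565
Step 2: a_2 = 3.13*(1 - 1/3) = 2.0867, m(A_2) = 2.0867
Step 3: a_3 = 3.13*(1 - 1/4) = 2.3475, m(A_3) = 2.3475
Step 4: a_4 = 3.13*(1 - 1/5) = 2.504, m(A_4) = 2.504
Step 5: a_5 = 3.13*(1 - 1/6) = 2.6083, m(A_5) = 2.6083
Step 6: a_6 = 3.13*(1 - 1/7) = 2.6829, m(A_6) = 2.6829
Step 7: a_7 = 3.13*(1 - 1/8) = 2.7388, m(A_7) = 2.7388
Limit: m(A_n) -> m([0,3.13]) = 3.13


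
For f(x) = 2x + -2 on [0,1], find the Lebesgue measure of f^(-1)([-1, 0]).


f^(-1)([-1, 0]) = {x : -1 <= 2x + -2 <= 0}
Solving: (-1 - -2)/2 <= x <= (0 - -2)/2
= [0.5, 1]
Intersecting with [0,1]: [0.5, 1]
Measure = 1 - 0.5 = 0.5


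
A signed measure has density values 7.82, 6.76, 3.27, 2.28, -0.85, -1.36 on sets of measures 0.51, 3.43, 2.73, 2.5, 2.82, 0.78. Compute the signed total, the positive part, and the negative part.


Step 1: Compute signed measure on each set:
  Set 1: 7.82 * 0.51 = 3.9882
  Set 2: 6.76 * 3.43 = 23.1868
  Set 3: 3.27 * 2.73 = 8.9271
  Set 4: 2.28 * 2.5 = 5.7
  Set 5: -0.85 * 2.82 = -2.397
  Set 6: -1.36 * 0.78 = -1.0608
Step 2: Total signed measure = (3.9882) + (23.1868) + (8.9271) + (5.7) + (-2.397) + (-1.0608)
     = 38.3443
Step 3: Positive part mu+(X) = sum of positive contributions = 41.8021
Step 4: Negative part mu-(X) = |sum of negative contributions| = 3.4578


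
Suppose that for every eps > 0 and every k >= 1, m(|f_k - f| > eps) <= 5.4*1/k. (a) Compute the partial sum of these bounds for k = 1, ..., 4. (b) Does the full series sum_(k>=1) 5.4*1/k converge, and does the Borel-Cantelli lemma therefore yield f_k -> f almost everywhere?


Step 1: List the terms 5.4*1/k for k = 1 to 4:
  k=1: 5.4
  k=2: 2.7
  k=3: 1.8
  k=4: 1.35
Step 2: Partial sum = 5.4 + 2.7 + 1.8 + 1.35
     = 11.25
Step 3: The full series sum_(k>=1) 5.4*1/k diverges (harmonic series, p = 1; a nonzero constant multiple of a divergent series diverges).
Step 4: The (first) Borel-Cantelli lemma requires a summable sequence of measures, so it does not apply here;
        from this bound alone no conclusion about a.e. convergence can be drawn (convergence in measure still
        gives an a.e.-convergent subsequence, but not a.e. convergence of the whole sequence).
Conclusion: series diverges; Borel-Cantelli is inconclusive about a.e. convergence of f_k.


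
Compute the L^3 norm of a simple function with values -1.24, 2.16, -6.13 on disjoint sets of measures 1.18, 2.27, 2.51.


Step 1: Compute |f_i|^3 for each value:
  |-1.24|^3 = 1.906624
  |2.16|^3 = 10.077696
  |-6.13|^3 = 230.346397
Step 2: Multiply by measures and sum:
  1.906624 * 1.18 = 2.249816
  10.077696 * 2.27 = 22.87637
  230.346397 * 2.51 = 578.169456
Sum = 2.249816 + 22.87637 + 578.169456 = 603.295643
Step 3: Take the p-th root:
||f||_3 = (603.295643)^(1/3) = 8.449741


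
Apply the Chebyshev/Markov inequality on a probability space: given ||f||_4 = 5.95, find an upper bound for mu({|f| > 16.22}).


Chebyshev/Markov inequality: mu(|f| > eps) <= (||f||_p / eps)^p
Step 1: ||f||_4 / eps = 5.95 / 16.22 = 0.366831
Step 2: Raise to power p = 4:
  (0.366831)^4 = 0.018108
Step 3: Therefore mu(|f| > 16.22) <= 0.018108


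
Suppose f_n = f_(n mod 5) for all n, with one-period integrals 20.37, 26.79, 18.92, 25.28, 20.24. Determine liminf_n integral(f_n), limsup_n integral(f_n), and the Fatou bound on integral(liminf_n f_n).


The sequence (integral(f_n)) is periodic with period 5, repeating the values 20.37, 26.79, 18.92, 25.28, 20.24 indefinitely.
Step 1: For a periodic sequence, every tail (a_m, a_(m+1), ...) contains all 5 period values infinitely often.
Step 2: Hence inf of every tail = min of the period values = min(20.37, 26.79, 18.92, 25.28, 20.24) = 18.92.
        liminf_n integral(f_n) = sup over m of (inf of tail from m) = 18.92.
Step 3: Similarly sup of every tail = max of the period values = 26.79.
        limsup_n integral(f_n) = 26.79.
Step 4: Fatou's lemma: integral(liminf_n f_n) <= liminf_n integral(f_n) = 18.92.
        So the integral of the pointwise liminf is at most 18.92.


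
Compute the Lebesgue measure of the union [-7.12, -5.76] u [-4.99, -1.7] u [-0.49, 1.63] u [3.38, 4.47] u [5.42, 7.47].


For pairwise disjoint intervals, m(union) = sum of lengths.
= (-5.76 - -7.12) + (-1.7 - -4.99) + (1.63 - -0.49) + (4.47 - 3.38) + (7.47 - 5.42)
= 1.36 + 3.29 + 2.12 + 1.09 + 2.05
= 9.91


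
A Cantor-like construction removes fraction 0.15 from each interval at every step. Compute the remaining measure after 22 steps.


Step 1: At each step, fraction remaining = 1 - 0.15 = 0.85
Step 2: After 22 steps, measure = (0.85)^22
Result = 0.028004


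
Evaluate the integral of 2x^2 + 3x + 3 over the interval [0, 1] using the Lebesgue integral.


The Lebesgue integral of a Riemann-integrable function agrees with the Riemann integral.
Antiderivative F(x) = (2/3)x^3 + (3/2)x^2 + 3x
F(1) = (2/3)*1^3 + (3/2)*1^2 + 3*1
     = (2/3)*1 + (3/2)*1 + 3*1
     = 0.666667 + 1.5 + 3
     = 5.166667
F(0) = 0.0
Integral = F(1) - F(0) = 5.166667 - 0.0 = 5.166667


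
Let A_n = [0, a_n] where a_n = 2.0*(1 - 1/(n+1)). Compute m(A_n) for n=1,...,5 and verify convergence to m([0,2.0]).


By continuity of measure from below: if A_n increases to A, then m(A_n) -> m(A).
Here A = [0, 2.0], so m(A) = 2
Step 1: a_1 = 2.0*(1 - 1/2) = 1, m(A_1) = 1
Step 2: a_2 = 2.0*(1 - 1/3) = 1.3333, m(A_2) = 1.3333
Step 3: a_3 = 2.0*(1 - 1/4) = 1.5, m(A_3) = 1.5
Step 4: a_4 = 2.0*(1 - 1/5) = 1.6, m(A_4) = 1.6
Step 5: a_5 = 2.0*(1 - 1/6) = 1.6667, m(A_5) = 1.6667
Limit: m(A_n) -> m([0,2.0]) = 2


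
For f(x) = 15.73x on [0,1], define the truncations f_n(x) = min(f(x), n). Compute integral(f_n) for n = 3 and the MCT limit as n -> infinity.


f(x) = 15.73x on [0,1]; f_n(x) = min(15.73x, n). At n = 3:
Step 1: f(x) reaches 3 at x = 3/15.73 = 0.190718
Step 2: integral(f_3) = integral(15.73x, 0, 0.190718) + integral(3, 0.190718, 1)
       = 15.73*0.190718^2/2 + 3*(1 - 0.190718)
       = 0.286078 + 2.427845
       = 2.713922
Step 3: As n -> infinity, f_n increases to f, so by MCT integral(f_n) -> integral(f) = 15.73/2 = 7.865.
Convergence: integral(f_3) = 2.713922 -> 7.865 as n -> infinity


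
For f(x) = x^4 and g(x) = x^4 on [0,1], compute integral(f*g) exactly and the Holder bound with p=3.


Step 1: Exact integral of f*g = integral(x^8, 0, 1) = 1/9
     = 0.111111
Step 2: Holder bound with p=3, q=1.5:
  ||f||_p = (integral x^12 dx)^(1/3) = (1/13)^(1/3) = 0.42529
  ||g||_q = (integral x^6 dx)^(1/1.5) = (1/7)^(1/1.5) = 0.273276
Step 3: Holder bound = ||f||_p * ||g||_q = 0.42529 * 0.273276 = 0.116222
Verification: 0.111111 <= 0.116222 (Holder holds)


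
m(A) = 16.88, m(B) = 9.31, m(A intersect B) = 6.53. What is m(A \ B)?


m(A \ B) = m(A) - m(A n B)
= 16.88 - 6.53
= 10.35


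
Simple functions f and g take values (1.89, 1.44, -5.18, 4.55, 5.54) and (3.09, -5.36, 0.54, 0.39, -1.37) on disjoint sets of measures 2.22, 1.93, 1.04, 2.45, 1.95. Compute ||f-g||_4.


Step 1: Compute differences f_i - g_i:
  1.89 - 3.09 = -1.2
  1.44 - -5.36 = 6.8
  -5.18 - 0.54 = -5.72
  4.55 - 0.39 = 4.16
  5.54 - -1.37 = 6.91
Step 2: Compute |diff|^4 * measure for each set:
  |-1.2|^4 * 2.22 = 2.0736 * 2.22 = 4.603392
  |6.8|^4 * 1.93 = 2138.1376 * 1.93 = 4126.605568
  |-5.72|^4 * 1.04 = 1070.493699 * 1.04 = 1113.313447
  |4.16|^4 * 2.45 = 299.483791 * 2.45 = 733.735289
  |6.91|^4 * 1.95 = 2279.881054 * 1.95 = 4445.768055
Step 3: Sum = 10424.02575
Step 4: ||f-g||_4 = (10424.02575)^(1/4) = 10.104361


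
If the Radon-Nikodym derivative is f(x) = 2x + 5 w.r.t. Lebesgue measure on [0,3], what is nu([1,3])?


nu(A) = integral_A (dnu/dmu) dmu = integral_1^3 (2x + 5) dx
Step 1: Antiderivative F(x) = (2/2)x^2 + 5x
Step 2: F(3) = (2/2)*3^2 + 5*3 = 9 + 15 = 24
Step 3: F(1) = (2/2)*1^2 + 5*1 = 1 + 5 = 6
Step 4: nu([1,3]) = F(3) - F(1) = 24 - 6 = 18


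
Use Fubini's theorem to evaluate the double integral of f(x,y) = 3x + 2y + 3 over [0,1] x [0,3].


By Fubini, integrate in x first, then y.
Step 1: Fix y, integrate over x in [0,1]:
  integral(3x + 2y + 3, x=0..1)
  = 3*(1^2 - 0^2)/2 + (2y + 3)*(1 - 0)
  = 1.5 + (2y + 3)*1
  = 1.5 + 2y + 3
  = 4.5 + 2y
Step 2: Integrate over y in [0,3]:
  integral(4.5 + 2y, y=0..3)
  = 4.5*3 + 2*(3^2 - 0^2)/2
  = 13.5 + 9
  = 22.5


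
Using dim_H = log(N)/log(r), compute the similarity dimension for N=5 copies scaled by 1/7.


For a self-similar set with N copies scaled by 1/r:
dim_H = log(N)/log(r) = log(5)/log(7)
= 1.609438/1.94591
= 0.827087


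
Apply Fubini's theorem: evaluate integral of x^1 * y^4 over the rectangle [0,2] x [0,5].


By Fubini's theorem, the double integral factors as a product of single integrals:
Step 1: integral_0^2 x^1 dx = [x^2/2] from 0 to 2
     = 2^2/2 = 2
Step 2: integral_0^5 y^4 dy = [y^5/5] from 0 to 5
     = 5^5/5 = 625
Step 3: Double integral = 2 * 625 = 1250


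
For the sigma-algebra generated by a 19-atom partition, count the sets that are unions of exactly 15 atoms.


Each element of F is a union of some subset of the 19 atoms.
Elements that are unions of exactly 15 atoms correspond to 15-element subsets of the 19 atoms.
Count = C(19, 15) = 19! / (15! * 4!) = 3876.


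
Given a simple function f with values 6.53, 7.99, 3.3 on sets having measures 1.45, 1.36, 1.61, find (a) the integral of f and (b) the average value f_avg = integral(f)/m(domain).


Step 1: Integral = sum(value_i * measure_i)
= 6.53*1.45 + 7.99*1.36 + 3.3*1.61
= 9.4685 + 10.8664 + 5.313
= 25.6479
Step 2: Total measure of domain = 1.45 + 1.36 + 1.61 = 4.42
Step 3: Average value = 25.6479 / 4.42 = 5.802692


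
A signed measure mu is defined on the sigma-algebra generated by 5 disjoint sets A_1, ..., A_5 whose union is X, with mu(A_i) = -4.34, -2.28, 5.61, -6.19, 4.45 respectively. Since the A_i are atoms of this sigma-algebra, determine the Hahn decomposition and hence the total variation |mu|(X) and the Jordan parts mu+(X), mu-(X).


Step 1: Every measurable set is a union of atoms (the cells / points), so a Hahn decomposition is
  obtained by grouping atoms by sign: P = union of atoms with mu > 0, N = union of the remaining atoms.
  Atoms in P (indices): 3, 5;  atoms in N (indices): 1, 2, 4
  Positive values: 5.61, 4.45
  Negative values: -4.34, -2.28, -6.19
Step 2: mu+(X) = mu(P) = sum of positive atom values = 10.06
Step 3: mu-(X) = -mu(N) = sum of |negative atom values| = 12.81
Step 4: |mu|(X) = mu+(X) + mu-(X) = 10.06 + 12.81 = 22.87
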